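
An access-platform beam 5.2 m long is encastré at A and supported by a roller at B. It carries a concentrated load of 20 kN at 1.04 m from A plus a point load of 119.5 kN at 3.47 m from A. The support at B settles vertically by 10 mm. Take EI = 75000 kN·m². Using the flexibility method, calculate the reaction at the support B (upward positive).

Choose R_B as the redundant. The primary structure is the cantilever fixed at A.
Primary-structure tip deflection at B by superposition:
  point load 20 at a = 1.04: Pa²(3L − a)/(6EI) = 52.49/EI
  point load 119.5 at a = 3.47: Pa²(3L − a)/(6EI) = 2909/EI
  δ_0 = 2961/EI
Flexibility coefficient — unit upward force at B: δ_{BB} = L³/(3EI) = 46.87/EI.
With EI = 75000 kN·m²: δ_0 = 0.039486 m and δ_{BB} = 0.000625 m/kN.
Compatibility — the beam at B must follow the support down by 0.01 m: δ_0 − R_B·δ_{BB} = 0.01, so R_B = (0.039486 − 0.01)/0.000625 = 47.18 kN.

R_B = 47.18 kN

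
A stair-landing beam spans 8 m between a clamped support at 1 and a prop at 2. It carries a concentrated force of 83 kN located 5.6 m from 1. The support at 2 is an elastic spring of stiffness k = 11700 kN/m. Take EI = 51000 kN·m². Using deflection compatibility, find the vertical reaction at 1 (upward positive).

R_1 = 37.39 kN

Choose R_2 as the redundant. The primary structure is the cantilever fixed at 1.
Free-end deflection of the primary structure under the applied loading (downward +):
  point load 83 at a = 5.6: Pa²(3L − a)/(6EI) = 7982/EI
Tip deflection under a unit load at 2: L³/(3EI) = 170.7/EI.
With EI = 51000 kN·m²: δ_0 = 0.15651 m and δ_{22} = 0.003346 m/kN.
Compatibility — the spring shortens by R_2/k under the reaction it provides: δ_0 − R_2·δ_{22} = R_2/k. With 1/k = 0.000085 m/kN, R_2 = δ_0 / (δ_{22} + 1/k) = 0.15651 / (0.003346 + 0.000085) = 45.61 kN.
Vertical equilibrium: R_1 = ΣP − R_2 = 83 − 45.61 = 37.39 kN.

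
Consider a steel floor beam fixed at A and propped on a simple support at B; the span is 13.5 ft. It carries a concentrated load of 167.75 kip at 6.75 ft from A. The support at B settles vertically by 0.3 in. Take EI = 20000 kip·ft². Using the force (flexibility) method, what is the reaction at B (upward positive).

R_B = 51.81 kip

Choose R_B as the redundant. The primary structure is the cantilever fixed at A.
Downward deflection at the released point B due to the loads:
  point load 167.75 at a = 6.75: Pa²(3L − a)/(6EI) = 42992/EI
Flexibility coefficient — unit upward force at B: δ_{BB} = L³/(3EI) = 820.1/EI.
With EI = 20000 kip·ft²: δ_0 = 2.1496 ft and δ_{BB} = 0.041006 ft/kip.
Compatibility — the beam at B must follow the support down by 0.025 ft: δ_0 − R_B·δ_{BB} = 0.025, so R_B = (2.1496 − 0.025)/0.041006 = 51.81 kip.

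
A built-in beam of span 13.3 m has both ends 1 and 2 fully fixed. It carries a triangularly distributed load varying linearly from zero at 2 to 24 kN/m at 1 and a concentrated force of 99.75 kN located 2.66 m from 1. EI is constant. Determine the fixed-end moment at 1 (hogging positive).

M_1 = 382.1 kN·m

Release both end moments; the primary structure is a simply-supported span 12 with redundants M_1 and M_2.
Simple-span end rotations at 1 and 2 under the given loads:
  at 1: triangular load, peak 24: w₀L³/(45EI) = 1255/EI
  at 2: triangular load, peak 24: 7w₀L³/(360EI) = 1098/EI
  at 1: point load 99.75 at a = 2.66: Pab(L + b)/(6LEI) = 846.9/EI
  at 2: point load 99.75 at a = 2.66: Pab(L + a)/(6LEI) = 564.6/EI
  θ_10 = 2102/EI,  θ_20 = 1663/EI
Flexibility coefficients: a unit moment at one end gives L/(3EI) there and L/(6EI) at the far end, so f₁₁ = f₂₂ = 4.433/EI and f₁₂ = f₂₁ = 2.217/EI.
Compatibility — zero rotation at each built-in end:
  4.433 M_1 + 2.217 M_2 = 2102
  2.217 M_1 + 4.433 M_2 = 1663
Solving the pair gives M_1 = 382.1 kN·m and M_2 = 184 kN·m (hogging).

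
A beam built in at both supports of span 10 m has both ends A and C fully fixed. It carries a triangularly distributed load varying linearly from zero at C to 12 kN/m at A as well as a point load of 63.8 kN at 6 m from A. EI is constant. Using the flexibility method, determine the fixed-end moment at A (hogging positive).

Release both end moments; the primary structure is a simply-supported span AC with redundants M_A and M_C.
On the primary (simply-supported) span, the end slopes from the loading are:
  at A: triangular load, peak 12: w₀L³/(45EI) = 266.7/EI
  at C: triangular load, peak 12: 7w₀L³/(360EI) = 233.3/EI
  at A: point load 63.8 at a = 6: Pab(L + b)/(6LEI) = 357.3/EI
  at C: point load 63.8 at a = 6: Pab(L + a)/(6LEI) = 408.3/EI
  θ_A0 = 623.9/EI,  θ_C0 = 641.7/EI
Flexibility coefficients: a unit moment at one end gives L/(3EI) there and L/(6EI) at the far end, so f₁₁ = f₂₂ = 3.333/EI and f₁₂ = f₂₁ = 1.667/EI.
Compatibility — zero rotation at each built-in end:
  3.333 M_A + 1.667 M_C = 623.9
  1.667 M_A + 3.333 M_C = 641.7
Solving the pair gives M_A = 121.2 kN·m and M_C = 131.9 kN·m (hogging).

M_A = 121.2 kN·m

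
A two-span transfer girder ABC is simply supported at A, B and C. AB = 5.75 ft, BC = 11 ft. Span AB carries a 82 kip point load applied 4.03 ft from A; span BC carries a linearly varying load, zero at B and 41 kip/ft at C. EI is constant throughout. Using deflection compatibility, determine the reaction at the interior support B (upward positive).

R_B = 190.6 kip

Take M_B as the redundant. Released structure: two simple spans AB and BC with a hinge at B.
Discontinuity in slope at B on the released structure — sum the simple-span end rotations:
  span AB: point load 82 at a = 4.03: Pab(L + a)/(6LEI) = 161.1/EI
  span BC: triangular load, peak 41: 7w₀L³/(360EI) = 1061/EI
  relative rotation θ_0 = (161.1 + 1061)/EI = 1222/EI
A unit hogging moment at B produces rotation L₁/(3EI) + L₂/(3EI) = 5.583/EI.
Slope continuity at B: θ_0 = M_B·5.583/EI, so M_B = 1222/5.583 = 218.9 kip·ft (hogging).
Span AB, ΣM about A with M_B applied at B: R_B^{AB}·5.75 = 330.5 + 218.9, so R_B^{AB} = 95.54 kip and R_A = 82 − 95.54 = -13.54 kip.
Span BC, ΣM about C: R_B^{BC}·11 = 826.8 + 218.9, so R_B^{BC} = 95.07 kip and R_C = 225.5 − 95.07 = 130.4 kip.
R_B = 95.54 + 95.07 = 190.6 kip.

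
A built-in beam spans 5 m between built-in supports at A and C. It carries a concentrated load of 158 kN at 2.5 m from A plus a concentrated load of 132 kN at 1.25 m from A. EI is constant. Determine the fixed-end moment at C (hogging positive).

M_C = 129.7 kN·m

Release both end moments; the primary structure is a simply-supported span AC with redundants M_A and M_C.
End rotations of the released simple span under the applied load (×1/EI):
  at A: point load 158 at a = 2.5: Pab(L + b)/(6LEI) = 246.9/EI
  at C: point load 158 at a = 2.5: Pab(L + a)/(6LEI) = 246.9/EI
  at A: point load 132 at a = 1.25: Pab(L + b)/(6LEI) = 180.5/EI
  at C: point load 132 at a = 1.25: Pab(L + a)/(6LEI) = 128.9/EI
  θ_A0 = 427.3/EI,  θ_C0 = 375.8/EI
Flexibility coefficients: a unit moment at one end gives L/(3EI) there and L/(6EI) at the far end, so f₁₁ = f₂₂ = 1.667/EI and f₁₂ = f₂₁ = 0.8333/EI.
Compatibility — zero rotation at each built-in end:
  1.667 M_A + 0.8333 M_C = 427.3
  0.8333 M_A + 1.667 M_C = 375.8
Solving the pair gives M_A = 191.6 kN·m and M_C = 129.7 kN·m (hogging).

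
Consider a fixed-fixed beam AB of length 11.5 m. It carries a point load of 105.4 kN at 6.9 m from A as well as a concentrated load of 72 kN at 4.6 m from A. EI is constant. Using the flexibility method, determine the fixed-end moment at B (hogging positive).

Release both end moments; the primary structure is a simply-supported span AB with redundants M_A and M_B.
Simple-span end rotations at A and B under the given loads:
  at A: point load 105.4 at a = 6.9: Pab(L + b)/(6LEI) = 780.6/EI
  at B: point load 105.4 at a = 6.9: Pab(L + a)/(6LEI) = 892.1/EI
  at A: point load 72 at a = 4.6: Pab(L + b)/(6LEI) = 609.4/EI
  at B: point load 72 at a = 4.6: Pab(L + a)/(6LEI) = 533.2/EI
  θ_A0 = 1390/EI,  θ_B0 = 1425/EI
Flexibility coefficients: a unit moment at one end gives L/(3EI) there and L/(6EI) at the far end, so f₁₁ = f₂₂ = 3.833/EI and f₁₂ = f₂₁ = 1.917/EI.
Compatibility — zero rotation at each built-in end:
  3.833 M_A + 1.917 M_B = 1390
  1.917 M_A + 3.833 M_B = 1425
Solving the pair gives M_A = 235.6 kN·m and M_B = 254 kN·m (hogging).

M_B = 254 kN·m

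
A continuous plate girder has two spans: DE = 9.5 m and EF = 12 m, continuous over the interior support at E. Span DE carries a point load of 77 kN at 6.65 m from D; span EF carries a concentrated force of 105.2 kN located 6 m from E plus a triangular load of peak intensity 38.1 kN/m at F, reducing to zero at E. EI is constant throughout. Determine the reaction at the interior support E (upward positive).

R_E = 252.2 kN

Insert a hinge at E; M_E is the redundant, and each span becomes simply supported.
Rotations at E on the released spans (each span's end-slope, ×1/EI):
  span DE: point load 77 at a = 6.65: Pab(L + a)/(6LEI) = 413.5/EI
  span EF: point load 105.2 at a = 6: Pab(L + b)/(6LEI) = 946.8/EI
  span EF: triangular load, peak 38.1: 7w₀L³/(360EI) = 1280/EI
  relative rotation θ_0 = (413.5 + 2227)/EI = 2640/EI
A unit hogging moment at E produces rotation L₁/(3EI) + L₂/(3EI) = 7.167/EI.
Compatibility: M_E·(L₁+L₂)/(3EI) = θ_0, giving M_E = 368.4 kN·m (hogging).
Span DE, ΣM about D with M_E applied at E: R_E^{DE}·9.5 = 512 + 368.4, so R_E^{DE} = 92.68 kN and R_D = 77 − 92.68 = -15.68 kN.
Span EF, ΣM about F: R_E^{EF}·12 = 1546 + 368.4, so R_E^{EF} = 159.5 kN and R_F = 333.8 − 159.5 = 174.3 kN.
R_E = 92.68 + 159.5 = 252.2 kN.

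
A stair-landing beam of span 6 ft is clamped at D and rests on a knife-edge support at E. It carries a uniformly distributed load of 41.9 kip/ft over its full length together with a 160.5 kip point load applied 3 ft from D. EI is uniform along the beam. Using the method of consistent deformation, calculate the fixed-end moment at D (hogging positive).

M_D = 369.1 kip·ft

Take the reaction at E as the redundant and release it; the primary structure is a cantilever fixed at D.
Deflection at E on the released cantilever, summing each load's contribution:
  UDL 41.9: wL⁴/(8EI) = 6788/EI
  point load 160.5 at a = 3: Pa²(3L − a)/(6EI) = 3611/EI
  δ_0 = 10399/EI
Flexibility coefficient — unit upward force at E: δ_{EE} = L³/(3EI) = 72/EI.
Compatibility at E: δ_0 − R_E·δ_{EE} = 0, so R_E = 10399/72 = 144.4 kip.
Moment equilibrium about D: M_D = Σ(load moments about D) − R_E·L = 1236 − 144.4×6 = 369.1 kip·ft.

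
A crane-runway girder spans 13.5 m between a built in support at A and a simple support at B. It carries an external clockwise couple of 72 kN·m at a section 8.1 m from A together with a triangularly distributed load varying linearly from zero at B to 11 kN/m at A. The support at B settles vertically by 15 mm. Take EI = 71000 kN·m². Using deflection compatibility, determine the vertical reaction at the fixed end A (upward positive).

Remove the prop at B; the released (primary) structure is a cantilever built in at A.
Free-end deflection of the primary structure under the applied loading (downward +):
  clockwise couple 72 at a = 8.1: M₀a(2L − a)/(2EI) = 5511/EI
  triangular load, peak 11 at the fixed end: w₀L⁴/(30EI) = 12179/EI
  δ_0 = 17690/EI
Tip deflection under a unit load at B: L³/(3EI) = 820.1/EI.
With EI = 71000 kN·m²: δ_0 = 0.24916 m and δ_{BB} = 0.011551 m/kN.
Compatibility — the beam at B must follow the support down by 0.015 m: δ_0 − R_B·δ_{BB} = 0.015, so R_B = (0.24916 − 0.015)/0.011551 = 20.27 kN.
Vertical equilibrium: R_A = ΣP − R_B = 74.25 − 20.27 = 53.98 kN.

R_A = 53.98 kN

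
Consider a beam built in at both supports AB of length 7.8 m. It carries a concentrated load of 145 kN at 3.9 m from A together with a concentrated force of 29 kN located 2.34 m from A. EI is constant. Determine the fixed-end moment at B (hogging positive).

M_B = 155.6 kN·m

Take the two fixed-end moments M_A, M_B as redundants; the released structure is the simple span AB.
Simple-span end rotations at A and B under the given loads:
  at A: point load 145 at a = 3.9: Pab(L + b)/(6LEI) = 551.4/EI
  at B: point load 145 at a = 3.9: Pab(L + a)/(6LEI) = 551.4/EI
  at A: point load 29 at a = 2.34: Pab(L + b)/(6LEI) = 105/EI
  at B: point load 29 at a = 2.34: Pab(L + a)/(6LEI) = 80.28/EI
  θ_A0 = 656.3/EI,  θ_B0 = 631.6/EI
Flexibility coefficients: a unit moment at one end gives L/(3EI) there and L/(6EI) at the far end, so f₁₁ = f₂₂ = 2.6/EI and f₁₂ = f₂₁ = 1.3/EI.
Compatibility — zero rotation at each built-in end:
  2.6 M_A + 1.3 M_B = 656.3
  1.3 M_A + 2.6 M_B = 631.6
Solving the pair gives M_A = 174.6 kN·m and M_B = 155.6 kN·m (hogging).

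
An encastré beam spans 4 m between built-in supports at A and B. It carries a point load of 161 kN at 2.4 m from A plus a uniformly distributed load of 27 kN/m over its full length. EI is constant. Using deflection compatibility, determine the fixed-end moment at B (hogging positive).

Take the two fixed-end moments M_A, M_B as redundants; the released structure is the simple span AB.
Simple-span end rotations at A and B under the given loads:
  at A: point load 161 at a = 2.4: Pab(L + b)/(6LEI) = 144.3/EI
  at B: point load 161 at a = 2.4: Pab(L + a)/(6LEI) = 164.9/EI
  at A: UDL 27: wL³/(24EI) = 72/EI
  at B: UDL 27: wL³/(24EI) = 72/EI
  θ_A0 = 216.3/EI,  θ_B0 = 236.9/EI
Flexibility coefficients: a unit moment at one end gives L/(3EI) there and L/(6EI) at the far end, so f₁₁ = f₂₂ = 1.333/EI and f₁₂ = f₂₁ = 0.6667/EI.
Compatibility — zero rotation at each built-in end:
  1.333 M_A + 0.6667 M_B = 216.3
  0.6667 M_A + 1.333 M_B = 236.9
Solving the pair gives M_A = 97.82 kN·m and M_B = 128.7 kN·m (hogging).

M_B = 128.7 kN·m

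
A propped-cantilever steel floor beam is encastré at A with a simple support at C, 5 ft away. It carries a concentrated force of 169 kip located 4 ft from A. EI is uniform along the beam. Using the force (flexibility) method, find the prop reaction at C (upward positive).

Release the roller at C. Primary structure: cantilever fixed at A.
Free-end deflection of the primary structure under the applied loading (downward +):
  point load 169 at a = 4: Pa²(3L − a)/(6EI) = 4957/EI
Flexibility coefficient — unit upward force at C: δ_{CC} = L³/(3EI) = 41.67/EI.
Compatibility at C: δ_0 − R_C·δ_{CC} = 0, so R_C = 4957/41.67 = 119 kip.

R_C = 119 kip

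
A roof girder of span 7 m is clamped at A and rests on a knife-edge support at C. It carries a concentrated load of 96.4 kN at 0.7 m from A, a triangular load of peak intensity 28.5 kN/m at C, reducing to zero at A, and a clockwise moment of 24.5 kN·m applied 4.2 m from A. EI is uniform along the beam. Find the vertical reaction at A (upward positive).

R_A = 135.5 kN

Choose R_C as the redundant. The primary structure is the cantilever fixed at A.
Downward deflection at the released point C due to the loads:
  point load 96.4 at a = 0.7: Pa²(3L − a)/(6EI) = 159.8/EI
  triangular load, peak 28.5 at the free end: 11w₀L⁴/(120EI) = 6273/EI
  clockwise couple 24.5 at a = 4.2: M₀a(2L − a)/(2EI) = 504.2/EI
  δ_0 = 6937/EI
Flexibility coefficient — unit upward force at C: δ_{CC} = L³/(3EI) = 114.3/EI.
The prop prevents deflection at C: R_C = δ_0/δ_{CC} = 6937/114.3 = 60.67 kN.
Vertical equilibrium: R_A = ΣP − R_C = 196.2 − 60.67 = 135.5 kN.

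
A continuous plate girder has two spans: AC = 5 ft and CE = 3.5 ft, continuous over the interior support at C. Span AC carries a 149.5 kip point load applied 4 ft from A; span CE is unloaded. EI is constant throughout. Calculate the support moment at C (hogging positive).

Release continuity at C by inserting a hinge; the redundant is the internal moment M_C. The primary structure is two simply-supported spans AC and CE.
End slopes at the hinge C, treating each span as simply supported:
  span AC: point load 149.5 at a = 4: Pab(L + a)/(6LEI) = 179.4/EI
  relative rotation θ_0 = (179.4 + 0)/EI = 179.4/EI
A unit hogging moment at C produces rotation L₁/(3EI) + L₂/(3EI) = 2.833/EI.
Slope continuity at C: θ_0 = M_C·2.833/EI, so M_C = 179.4/2.833 = 63.32 kip·ft (hogging).

M_C = 63.32 kip·ft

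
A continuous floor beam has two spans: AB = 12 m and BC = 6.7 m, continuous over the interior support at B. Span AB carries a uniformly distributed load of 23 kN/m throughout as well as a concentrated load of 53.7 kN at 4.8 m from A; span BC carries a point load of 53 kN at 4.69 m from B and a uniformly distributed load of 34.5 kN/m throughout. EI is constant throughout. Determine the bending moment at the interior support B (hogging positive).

M_B = 421.9 kN·m

Release continuity at B by inserting a hinge; the redundant is the internal moment M_B. The primary structure is two simply-supported spans AB and BC.
End slopes at the hinge B, treating each span as simply supported:
  span AB: UDL 23: wL³/(24EI) = 1656/EI
  span AB: point load 53.7 at a = 4.8: Pab(L + a)/(6LEI) = 433/EI
  span BC: point load 53 at a = 4.69: Pab(L + b)/(6LEI) = 108.3/EI
  span BC: UDL 34.5: wL³/(24EI) = 432.3/EI
  relative rotation θ_0 = (2089 + 540.6)/EI = 2630/EI
A unit hogging moment at B produces rotation L₁/(3EI) + L₂/(3EI) = 6.233/EI.
Compatibility: M_B·(L₁+L₂)/(3EI) = θ_0, giving M_B = 421.9 kN·m (hogging).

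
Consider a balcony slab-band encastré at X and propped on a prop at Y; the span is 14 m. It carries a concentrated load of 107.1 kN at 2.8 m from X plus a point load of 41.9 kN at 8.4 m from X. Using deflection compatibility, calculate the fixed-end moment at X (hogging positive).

Choose R_Y as the redundant. The primary structure is the cantilever fixed at X.
Deflection at Y on the released cantilever, summing each load's contribution:
  point load 107.1 at a = 2.8: Pa²(3L − a)/(6EI) = 5486/EI
  point load 41.9 at a = 8.4: Pa²(3L − a)/(6EI) = 16556/EI
  δ_0 = 22042/EI
Tip deflection under a unit load at Y: L³/(3EI) = 914.7/EI.
Compatibility at Y: δ_0 − R_Y·δ_{YY} = 0, so R_Y = 22042/914.7 = 24.1 kN.
Moment equilibrium about X: M_X = Σ(load moments about X) − R_Y·L = 651.8 − 24.1×14 = 314.5 kN·m.

M_X = 314.5 kN·m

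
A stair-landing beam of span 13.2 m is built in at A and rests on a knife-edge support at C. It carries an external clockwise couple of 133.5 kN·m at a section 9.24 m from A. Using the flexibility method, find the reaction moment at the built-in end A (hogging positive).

M_A = -48.73 kN·m

Remove the prop at C; the released (primary) structure is a cantilever built in at A.
Primary-structure tip deflection at C by superposition:
  clockwise couple 133.5 at a = 9.24: M₀a(2L − a)/(2EI) = 10584/EI
Flexibility coefficient — unit upward force at C: δ_{CC} = L³/(3EI) = 766.7/EI.
Compatibility at C: δ_0 − R_C·δ_{CC} = 0, so R_C = 10584/766.7 = 13.81 kN.
Moment equilibrium about A: M_A = Σ(load moments about A) − R_C·L = 133.5 − 13.81×13.2 = -48.73 kN·m.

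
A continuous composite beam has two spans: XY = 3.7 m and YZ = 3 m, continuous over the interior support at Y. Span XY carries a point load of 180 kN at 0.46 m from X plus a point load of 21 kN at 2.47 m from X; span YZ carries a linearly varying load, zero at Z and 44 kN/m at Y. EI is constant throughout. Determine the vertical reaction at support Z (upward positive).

Take M_Y as the redundant. Released structure: two simple spans XY and YZ with a hinge at Y.
Rotations at Y on the released spans (each span's end-slope, ×1/EI):
  span XY: point load 180 at a = 0.46: Pab(L + a)/(6LEI) = 50.27/EI
  span XY: point load 21 at a = 2.47: Pab(L + a)/(6LEI) = 17.73/EI
  span YZ: triangular load, peak 44: w₀L³/(45EI) = 26.4/EI
  relative rotation θ_0 = (68 + 26.4)/EI = 94.4/EI
A unit hogging moment at Y produces rotation L₁/(3EI) + L₂/(3EI) = 2.233/EI.
Compatibility: M_Y·(L₁+L₂)/(3EI) = θ_0, giving M_Y = 42.27 kN·m (hogging).
Span YZ, ΣM about Z: R_Y^{YZ}·3 = 132 + 42.27, so R_Y^{YZ} = 58.09 kN and R_Z = 66 − 58.09 = 7.91 kN.

R_Z = 7.91 kN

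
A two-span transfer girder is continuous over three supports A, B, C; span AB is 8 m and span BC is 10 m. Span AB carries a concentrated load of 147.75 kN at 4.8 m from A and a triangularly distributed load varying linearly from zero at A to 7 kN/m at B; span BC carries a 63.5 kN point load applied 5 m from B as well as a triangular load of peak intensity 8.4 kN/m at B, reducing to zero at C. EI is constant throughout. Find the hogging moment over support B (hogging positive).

Take M_B as the redundant. Released structure: two simple spans AB and BC with a hinge at B.
Rotations at B on the released spans (each span's end-slope, ×1/EI):
  span AB: point load 147.75 at a = 4.8: Pab(L + a)/(6LEI) = 605.2/EI
  span AB: triangular load, peak 7: w₀L³/(45EI) = 79.64/EI
  span BC: point load 63.5 at a = 5: Pab(L + b)/(6LEI) = 396.9/EI
  span BC: triangular load, peak 8.4: w₀L³/(45EI) = 186.7/EI
  relative rotation θ_0 = (684.8 + 583.5)/EI = 1268/EI
A unit hogging moment at B produces rotation L₁/(3EI) + L₂/(3EI) = 6/EI.
Slope continuity at B: θ_0 = M_B·6/EI, so M_B = 1268/6 = 211.4 kN·m (hogging).

M_B = 211.4 kN·m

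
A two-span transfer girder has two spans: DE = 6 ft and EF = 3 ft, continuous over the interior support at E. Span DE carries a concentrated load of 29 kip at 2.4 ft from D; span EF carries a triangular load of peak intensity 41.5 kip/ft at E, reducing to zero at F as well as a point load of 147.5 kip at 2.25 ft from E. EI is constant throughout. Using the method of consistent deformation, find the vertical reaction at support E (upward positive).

R_E = 112.5 kip

Take M_E as the redundant. Released structure: two simple spans DE and EF with a hinge at E.
Rotations at E on the released spans (each span's end-slope, ×1/EI):
  span DE: point load 29 at a = 2.4: Pab(L + a)/(6LEI) = 58.46/EI
  span EF: triangular load, peak 41.5: w₀L³/(45EI) = 24.9/EI
  span EF: point load 147.5 at a = 2.25: Pab(L + b)/(6LEI) = 51.86/EI
  relative rotation θ_0 = (58.46 + 76.76)/EI = 135.2/EI
A unit hogging moment at E produces rotation L₁/(3EI) + L₂/(3EI) = 3/EI.
Compatibility: M_E·(L₁+L₂)/(3EI) = θ_0, giving M_E = 45.07 kip·ft (hogging).
Span DE, ΣM about D with M_E applied at E: R_E^{DE}·6 = 69.6 + 45.07, so R_E^{DE} = 19.11 kip and R_D = 29 − 19.11 = 9.888 kip.
Span EF, ΣM about F: R_E^{EF}·3 = 235.1 + 45.07, so R_E^{EF} = 93.4 kip and R_F = 209.8 − 93.4 = 116.4 kip.
R_E = 19.11 + 93.4 = 112.5 kip.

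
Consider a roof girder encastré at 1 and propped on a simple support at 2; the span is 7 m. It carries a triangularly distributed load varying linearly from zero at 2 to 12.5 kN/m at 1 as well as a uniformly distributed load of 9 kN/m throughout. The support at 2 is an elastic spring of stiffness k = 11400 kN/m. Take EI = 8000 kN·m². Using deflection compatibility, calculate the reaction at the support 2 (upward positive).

Release the roller at 2. Primary structure: cantilever fixed at 1.
Free-end deflection of the primary structure under the applied loading (downward +):
  triangular load, peak 12.5 at the fixed end: w₀L⁴/(30EI) = 1000/EI
  UDL 9: wL⁴/(8EI) = 2701/EI
  δ_0 = 3702/EI
Tip deflection under a unit load at 2: L³/(3EI) = 114.3/EI.
With EI = 8000 kN·m²: δ_0 = 0.46269 m and δ_{22} = 0.014292 m/kN.
Compatibility — the spring shortens by R_2/k under the reaction it provides: δ_0 − R_2·δ_{22} = R_2/k. With 1/k = 0.000088 m/kN, R_2 = δ_0 / (δ_{22} + 1/k) = 0.46269 / (0.014292 + 0.000088) = 32.18 kN.

R_2 = 32.18 kN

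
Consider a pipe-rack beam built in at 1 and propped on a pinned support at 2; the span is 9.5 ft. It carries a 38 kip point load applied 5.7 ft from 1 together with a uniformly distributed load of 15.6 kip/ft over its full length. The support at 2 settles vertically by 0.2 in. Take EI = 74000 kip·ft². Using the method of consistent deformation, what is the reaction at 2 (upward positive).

R_2 = 67.68 kip

Remove the prop at 2; the released (primary) structure is a cantilever built in at 1.
Primary-structure tip deflection at 2 by superposition:
  point load 38 at a = 5.7: Pa²(3L − a)/(6EI) = 4692/EI
  UDL 15.6: wL⁴/(8EI) = 15883/EI
  δ_0 = 20574/EI
Tip deflection under a unit load at 2: L³/(3EI) = 285.8/EI.
With EI = 74000 kip·ft²: δ_0 = 0.27803 ft and δ_{22} = 0.003862 ft/kip.
Compatibility — the beam at 2 must follow the support down by 0.01667 ft: δ_0 − R_2·δ_{22} = 0.01667, so R_2 = (0.27803 − 0.01667)/0.003862 = 67.68 kip.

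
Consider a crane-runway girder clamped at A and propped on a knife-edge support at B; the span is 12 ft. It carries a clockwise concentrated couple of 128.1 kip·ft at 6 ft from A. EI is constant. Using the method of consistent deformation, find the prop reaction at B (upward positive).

R_B = 12.01 kip

Remove the prop at B; the released (primary) structure is a cantilever built in at A.
Deflection at B on the released cantilever, summing each load's contribution:
  clockwise couple 128.1 at a = 6: M₀a(2L − a)/(2EI) = 6917/EI
Tip deflection under a unit load at B: L³/(3EI) = 576/EI.
Compatibility at B: δ_0 − R_B·δ_{BB} = 0, so R_B = 6917/576 = 12.01 kip.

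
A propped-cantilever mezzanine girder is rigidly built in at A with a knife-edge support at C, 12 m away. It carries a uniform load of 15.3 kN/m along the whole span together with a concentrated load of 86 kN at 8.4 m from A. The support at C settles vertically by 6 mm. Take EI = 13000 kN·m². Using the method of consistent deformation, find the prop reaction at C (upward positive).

Remove the prop at C; the released (primary) structure is a cantilever built in at A.
Deflection at C on the released cantilever, summing each load's contribution:
  UDL 15.3: wL⁴/(8EI) = 39658/EI
  point load 86 at a = 8.4: Pa²(3L − a)/(6EI) = 27914/EI
  δ_0 = 67571/EI
Tip deflection under a unit load at C: L³/(3EI) = 576/EI.
With EI = 13000 kN·m²: δ_0 = 5.1978 m and δ_{CC} = 0.044308 m/kN.
Compatibility — the beam at C must follow the support down by 0.006 m: δ_0 − R_C·δ_{CC} = 0.006, so R_C = (5.1978 − 0.006)/0.044308 = 117.2 kN.

R_C = 117.2 kN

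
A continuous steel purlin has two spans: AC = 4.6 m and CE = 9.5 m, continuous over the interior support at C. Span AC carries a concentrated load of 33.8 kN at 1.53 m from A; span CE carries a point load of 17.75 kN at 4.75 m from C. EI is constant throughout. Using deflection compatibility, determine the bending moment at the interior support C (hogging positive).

Insert a hinge at C; M_C is the redundant, and each span becomes simply supported.
Discontinuity in slope at C on the released structure — sum the simple-span end rotations:
  span AC: point load 33.8 at a = 1.53: Pab(L + a)/(6LEI) = 35.26/EI
  span CE: point load 17.75 at a = 4.75: Pab(L + b)/(6LEI) = 100.1/EI
  relative rotation θ_0 = (35.26 + 100.1)/EI = 135.4/EI
A unit hogging moment at C produces rotation L₁/(3EI) + L₂/(3EI) = 4.7/EI.
Slope continuity at C: θ_0 = M_C·4.7/EI, so M_C = 135.4/4.7 = 28.8 kN·m (hogging).

M_C = 28.8 kN·m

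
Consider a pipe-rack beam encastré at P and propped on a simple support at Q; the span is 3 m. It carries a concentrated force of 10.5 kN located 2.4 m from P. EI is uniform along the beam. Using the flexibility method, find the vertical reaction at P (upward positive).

R_P = 3.108 kN

Take the reaction at Q as the redundant and release it; the primary structure is a cantilever fixed at P.
Free-end deflection of the primary structure under the applied loading (downward +):
  point load 10.5 at a = 2.4: Pa²(3L − a)/(6EI) = 66.53/EI
Flexibility coefficient — unit upward force at Q: δ_{QQ} = L³/(3EI) = 9/EI.
The prop prevents deflection at Q: R_Q = δ_0/δ_{QQ} = 66.53/9 = 7.392 kN.
Vertical equilibrium: R_P = ΣP − R_Q = 10.5 − 7.392 = 3.108 kN.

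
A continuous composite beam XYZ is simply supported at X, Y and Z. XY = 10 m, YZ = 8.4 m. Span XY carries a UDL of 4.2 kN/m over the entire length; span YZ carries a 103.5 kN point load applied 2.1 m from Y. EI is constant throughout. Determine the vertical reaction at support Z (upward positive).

R_Z = 14.73 kN

Release continuity at Y by inserting a hinge; the redundant is the internal moment M_Y. The primary structure is two simply-supported spans XY and YZ.
End slopes at the hinge Y, treating each span as simply supported:
  span XY: UDL 4.2: wL³/(24EI) = 175/EI
  span YZ: point load 103.5 at a = 2.1: Pab(L + b)/(6LEI) = 399.4/EI
  relative rotation θ_0 = (175 + 399.4)/EI = 574.4/EI
A unit hogging moment at Y produces rotation L₁/(3EI) + L₂/(3EI) = 6.133/EI.
Slope continuity at Y: θ_0 = M_Y·6.133/EI, so M_Y = 574.4/6.133 = 93.65 kN·m (hogging).
Span YZ, ΣM about Z: R_Y^{YZ}·8.4 = 652 + 93.65, so R_Y^{YZ} = 88.77 kN and R_Z = 103.5 − 88.77 = 14.73 kN.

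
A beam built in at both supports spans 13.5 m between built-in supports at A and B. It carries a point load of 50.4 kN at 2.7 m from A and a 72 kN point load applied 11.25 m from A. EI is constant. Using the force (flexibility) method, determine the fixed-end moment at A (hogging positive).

M_A = 109.6 kN·m

Release both end moments; the primary structure is a simply-supported span AB with redundants M_A and M_B.
End rotations of the released simple span under the applied load (×1/EI):
  at A: point load 50.4 at a = 2.7: Pab(L + b)/(6LEI) = 440.9/EI
  at B: point load 50.4 at a = 2.7: Pab(L + a)/(6LEI) = 293.9/EI
  at A: point load 72 at a = 11.25: Pab(L + b)/(6LEI) = 354.4/EI
  at B: point load 72 at a = 11.25: Pab(L + a)/(6LEI) = 556.9/EI
  θ_A0 = 795.3/EI,  θ_B0 = 850.8/EI
Flexibility coefficients: a unit moment at one end gives L/(3EI) there and L/(6EI) at the far end, so f₁₁ = f₂₂ = 4.5/EI and f₁₂ = f₂₁ = 2.25/EI.
Compatibility — zero rotation at each built-in end:
  4.5 M_A + 2.25 M_B = 795.3
  2.25 M_A + 4.5 M_B = 850.8
Solving the pair gives M_A = 109.6 kN·m and M_B = 134.3 kN·m (hogging).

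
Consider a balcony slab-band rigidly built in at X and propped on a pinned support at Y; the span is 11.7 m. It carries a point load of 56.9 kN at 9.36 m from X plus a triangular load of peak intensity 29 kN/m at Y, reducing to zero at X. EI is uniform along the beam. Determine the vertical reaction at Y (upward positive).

R_Y = 133.4 kN

Remove the prop at Y; the released (primary) structure is a cantilever built in at X.
Free-end deflection of the primary structure under the applied loading (downward +):
  point load 56.9 at a = 9.36: Pa²(3L − a)/(6EI) = 21386/EI
  triangular load, peak 29 at the free end: 11w₀L⁴/(120EI) = 49814/EI
  δ_0 = 71200/EI
Tip deflection under a unit load at Y: L³/(3EI) = 533.9/EI.
The prop prevents deflection at Y: R_Y = δ_0/δ_{YY} = 71200/533.9 = 133.4 kN.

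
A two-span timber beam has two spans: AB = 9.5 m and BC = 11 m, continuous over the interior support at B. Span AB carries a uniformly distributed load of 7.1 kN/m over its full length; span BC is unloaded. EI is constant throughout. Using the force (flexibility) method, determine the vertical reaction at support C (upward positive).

R_C = -3.374 kN

Release continuity at B by inserting a hinge; the redundant is the internal moment M_B. The primary structure is two simply-supported spans AB and BC.
Discontinuity in slope at B on the released structure — sum the simple-span end rotations:
  span AB: UDL 7.1: wL³/(24EI) = 253.6/EI
  relative rotation θ_0 = (253.6 + 0)/EI = 253.6/EI
A unit hogging moment at B produces rotation L₁/(3EI) + L₂/(3EI) = 6.833/EI.
Slope continuity at B: θ_0 = M_B·6.833/EI, so M_B = 253.6/6.833 = 37.12 kN·m (hogging).
Span BC, ΣM about C: R_B^{BC}·11 = 0 + 37.12, so R_B^{BC} = 3.374 kN and R_C = 0 − 3.374 = -3.374 kN.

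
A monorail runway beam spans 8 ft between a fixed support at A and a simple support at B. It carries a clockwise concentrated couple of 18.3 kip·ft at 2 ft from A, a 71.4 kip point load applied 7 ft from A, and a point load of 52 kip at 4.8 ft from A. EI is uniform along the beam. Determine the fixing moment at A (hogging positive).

Remove the prop at B; the released (primary) structure is a cantilever built in at A.
Downward deflection at the released point B due to the loads:
  clockwise couple 18.3 at a = 2: M₀a(2L − a)/(2EI) = 256.2/EI
  point load 71.4 at a = 7: Pa²(3L − a)/(6EI) = 9913/EI
  point load 52 at a = 4.8: Pa²(3L − a)/(6EI) = 3834/EI
  δ_0 = 14003/EI
Flexibility coefficient — unit upward force at B: δ_{BB} = L³/(3EI) = 170.7/EI.
The prop prevents deflection at B: R_B = δ_0/δ_{BB} = 14003/170.7 = 82.05 kip.
Moment equilibrium about A: M_A = Σ(load moments about A) − R_B·L = 767.7 − 82.05×8 = 111.3 kip·ft.

M_A = 111.3 kip·ft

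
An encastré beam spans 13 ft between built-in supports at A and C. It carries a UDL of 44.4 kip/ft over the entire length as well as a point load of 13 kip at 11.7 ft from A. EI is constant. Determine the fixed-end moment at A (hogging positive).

Release both end moments; the primary structure is a simply-supported span AC with redundants M_A and M_C.
On the primary (simply-supported) span, the end slopes from the loading are:
  at A: UDL 44.4: wL³/(24EI) = 4064/EI
  at C: UDL 44.4: wL³/(24EI) = 4064/EI
  at A: point load 13 at a = 11.7: Pab(L + b)/(6LEI) = 36.25/EI
  at C: point load 13 at a = 11.7: Pab(L + a)/(6LEI) = 62.61/EI
  θ_A0 = 4101/EI,  θ_C0 = 4127/EI
Flexibility coefficients: a unit moment at one end gives L/(3EI) there and L/(6EI) at the far end, so f₁₁ = f₂₂ = 4.333/EI and f₁₂ = f₂₁ = 2.167/EI.
Compatibility — zero rotation at each built-in end:
  4.333 M_A + 2.167 M_C = 4101
  2.167 M_A + 4.333 M_C = 4127
Solving the pair gives M_A = 626.8 kip·ft and M_C = 639 kip·ft (hogging).

M_A = 626.8 kip·ft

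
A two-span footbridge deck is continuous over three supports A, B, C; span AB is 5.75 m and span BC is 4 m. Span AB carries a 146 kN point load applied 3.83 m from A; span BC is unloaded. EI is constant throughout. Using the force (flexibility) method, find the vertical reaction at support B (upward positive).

R_B = 136.1 kN

Insert a hinge at B; M_B is the redundant, and each span becomes simply supported.
Discontinuity in slope at B on the released structure — sum the simple-span end rotations:
  span AB: point load 146 at a = 3.83: Pab(L + a)/(6LEI) = 298.1/EI
  relative rotation θ_0 = (298.1 + 0)/EI = 298.1/EI
A unit hogging moment at B produces rotation L₁/(3EI) + L₂/(3EI) = 3.25/EI.
Slope continuity at B: θ_0 = M_B·3.25/EI, so M_B = 298.1/3.25 = 91.73 kN·m (hogging).
Span AB, ΣM about A with M_B applied at B: R_B^{AB}·5.75 = 559.2 + 91.73, so R_B^{AB} = 113.2 kN and R_A = 146 − 113.2 = 32.8 kN.
Span BC, ΣM about C: R_B^{BC}·4 = 0 + 91.73, so R_B^{BC} = 22.93 kN and R_C = 0 − 22.93 = -22.93 kN.
R_B = 113.2 + 22.93 = 136.1 kN.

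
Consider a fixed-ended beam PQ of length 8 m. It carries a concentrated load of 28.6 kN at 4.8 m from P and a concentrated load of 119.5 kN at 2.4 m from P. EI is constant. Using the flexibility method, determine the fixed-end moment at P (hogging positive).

Take the two fixed-end moments M_P, M_Q as redundants; the released structure is the simple span PQ.
Simple-span end rotations at P and Q under the given loads:
  at P: point load 28.6 at a = 4.8: Pab(L + b)/(6LEI) = 102.5/EI
  at Q: point load 28.6 at a = 4.8: Pab(L + a)/(6LEI) = 117.1/EI
  at P: point load 119.5 at a = 2.4: Pab(L + b)/(6LEI) = 455.1/EI
  at Q: point load 119.5 at a = 2.4: Pab(L + a)/(6LEI) = 348/EI
  θ_P0 = 557.6/EI,  θ_Q0 = 465.1/EI
Flexibility coefficients: a unit moment at one end gives L/(3EI) there and L/(6EI) at the far end, so f₁₁ = f₂₂ = 2.667/EI and f₁₂ = f₂₁ = 1.333/EI.
Compatibility — zero rotation at each built-in end:
  2.667 M_P + 1.333 M_Q = 557.6
  1.333 M_P + 2.667 M_Q = 465.1
Solving the pair gives M_P = 162.5 kN·m and M_Q = 93.18 kN·m (hogging).

M_P = 162.5 kN·m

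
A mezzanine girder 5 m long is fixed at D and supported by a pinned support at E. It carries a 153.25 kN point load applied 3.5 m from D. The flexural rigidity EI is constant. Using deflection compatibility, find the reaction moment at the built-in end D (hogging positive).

M_D = 104.6 kN·m

Remove the prop at E; the released (primary) structure is a cantilever built in at D.
Downward deflection at the released point E due to the loads:
  point load 153.25 at a = 3.5: Pa²(3L − a)/(6EI) = 3598/EI
Tip deflection under a unit load at E: L³/(3EI) = 41.67/EI.
The prop prevents deflection at E: R_E = δ_0/δ_{EE} = 3598/41.67 = 86.36 kN.
Moment equilibrium about D: M_D = Σ(load moments about D) − R_E·L = 536.4 − 86.36×5 = 104.6 kN·m.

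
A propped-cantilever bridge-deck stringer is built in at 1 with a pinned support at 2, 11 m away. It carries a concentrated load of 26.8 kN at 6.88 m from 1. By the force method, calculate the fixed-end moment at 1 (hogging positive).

M_1 = 47.46 kN·m

Choose R_2 as the redundant. The primary structure is the cantilever fixed at 1.
Free-end deflection of the primary structure under the applied loading (downward +):
  point load 26.8 at a = 6.88: Pa²(3L − a)/(6EI) = 5522/EI
Flexibility coefficient — unit upward force at 2: δ_{22} = L³/(3EI) = 443.7/EI.
The prop prevents deflection at 2: R_2 = δ_0/δ_{22} = 5522/443.7 = 12.45 kN.
Moment equilibrium about 1: M_1 = Σ(load moments about 1) − R_2·L = 184.4 − 12.45×11 = 47.46 kN·m.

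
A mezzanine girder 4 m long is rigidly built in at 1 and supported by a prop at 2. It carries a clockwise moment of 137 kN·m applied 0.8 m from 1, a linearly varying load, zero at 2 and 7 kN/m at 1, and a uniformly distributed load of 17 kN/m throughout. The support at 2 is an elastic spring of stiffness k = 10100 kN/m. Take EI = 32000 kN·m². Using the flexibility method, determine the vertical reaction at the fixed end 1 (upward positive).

Choose R_2 as the redundant. The primary structure is the cantilever fixed at 1.
Deflection at 2 on the released cantilever, summing each load's contribution:
  clockwise couple 137 at a = 0.8: M₀a(2L − a)/(2EI) = 394.6/EI
  triangular load, peak 7 at the fixed end: w₀L⁴/(30EI) = 59.73/EI
  UDL 17: wL⁴/(8EI) = 544/EI
  δ_0 = 998.3/EI
Flexibility coefficient — unit upward force at 2: δ_{22} = L³/(3EI) = 21.33/EI.
With EI = 32000 kN·m²: δ_0 = 0.031197 m and δ_{22} = 0.000667 m/kN.
Compatibility — the spring shortens by R_2/k under the reaction it provides: δ_0 − R_2·δ_{22} = R_2/k. With 1/k = 0.000099 m/kN, R_2 = δ_0 / (δ_{22} + 1/k) = 0.031197 / (0.000667 + 0.000099) = 40.74 kN.
Vertical equilibrium: R_1 = ΣP − R_2 = 82 − 40.74 = 41.26 kN.

R_1 = 41.26 kN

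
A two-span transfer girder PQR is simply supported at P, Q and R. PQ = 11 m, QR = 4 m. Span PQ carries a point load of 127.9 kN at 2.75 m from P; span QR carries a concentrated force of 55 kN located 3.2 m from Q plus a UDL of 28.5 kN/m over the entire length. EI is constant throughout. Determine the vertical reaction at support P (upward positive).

Insert a hinge at Q; M_Q is the redundant, and each span becomes simply supported.
Rotations at Q on the released spans (each span's end-slope, ×1/EI):
  span PQ: point load 127.9 at a = 2.75: Pab(L + a)/(6LEI) = 604.5/EI
  span QR: point load 55 at a = 3.2: Pab(L + b)/(6LEI) = 28.16/EI
  span QR: UDL 28.5: wL³/(24EI) = 76/EI
  relative rotation θ_0 = (604.5 + 104.2)/EI = 708.7/EI
A unit hogging moment at Q produces rotation L₁/(3EI) + L₂/(3EI) = 5/EI.
Compatibility: M_Q·(L₁+L₂)/(3EI) = θ_0, giving M_Q = 141.7 kN·m (hogging).
Span PQ, ΣM about P with M_Q applied at Q: R_Q^{PQ}·11 = 351.7 + 141.7, so R_Q^{PQ} = 44.86 kN and R_P = 127.9 − 44.86 = 83.04 kN.

R_P = 83.04 kN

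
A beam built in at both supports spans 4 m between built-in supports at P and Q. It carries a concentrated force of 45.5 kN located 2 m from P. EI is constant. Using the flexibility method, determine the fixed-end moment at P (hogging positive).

Release both end moments; the primary structure is a simply-supported span PQ with redundants M_P and M_Q.
On the primary (simply-supported) span, the end slopes from the loading are:
  at P: point load 45.5 at a = 2: Pab(L + b)/(6LEI) = 45.5/EI
  at Q: point load 45.5 at a = 2: Pab(L + a)/(6LEI) = 45.5/EI
  θ_P0 = 45.5/EI,  θ_Q0 = 45.5/EI
Flexibility coefficients: a unit moment at one end gives L/(3EI) there and L/(6EI) at the far end, so f₁₁ = f₂₂ = 1.333/EI and f₁₂ = f₂₁ = 0.6667/EI.
Compatibility — zero rotation at each built-in end:
  1.333 M_P + 0.6667 M_Q = 45.5
  0.6667 M_P + 1.333 M_Q = 45.5
Solving the pair gives M_P = 22.75 kN·m and M_Q = 22.75 kN·m (hogging).

M_P = 22.75 kN·m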